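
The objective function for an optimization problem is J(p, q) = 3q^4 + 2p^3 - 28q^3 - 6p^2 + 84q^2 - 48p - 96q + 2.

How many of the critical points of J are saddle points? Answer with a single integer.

3

J separates as a function of p plus a function of q, so ∇J=0 decouples.
∂J/∂p = 6(p - 4)(p + 2) = 0 at p ∈ {-2, 4}; ∂J/∂q = 12(q - 4)(q - 2)(q - 1) = 0 at q ∈ {1, 2, 4}.
The Hessian is diagonal: diag(J_pp, J_qq). Second derivatives: J_pp(-2)=-36, J_pp(4)=36; J_qq(1)=36, J_qq(2)=-24, J_qq(4)=72.
Saddle points occur where the two diagonal entries have opposite signs: (-2, 1), (-2, 4), (4, 2). Count: 3.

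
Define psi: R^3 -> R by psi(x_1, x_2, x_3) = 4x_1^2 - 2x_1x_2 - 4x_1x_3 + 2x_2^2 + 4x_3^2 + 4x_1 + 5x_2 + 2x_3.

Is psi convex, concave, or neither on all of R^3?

psi is quadratic, so its Hessian is the constant matrix H = [[8, -2, -4], [-2, 4, 0], [-4, 0, 8]].
Leading principal minors: 8, 28, 160.
All positive ⇒ H ≻ 0 ⇒ convex.

convex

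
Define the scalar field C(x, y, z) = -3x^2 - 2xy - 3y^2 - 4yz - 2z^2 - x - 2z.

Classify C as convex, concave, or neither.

concave

C is quadratic, so its Hessian is the constant matrix H = [[-6, -2, 0], [-2, -6, -4], [0, -4, -4]].
Leading principal minors: -6, 32, -32.
Signs alternate −, +, − ⇒ H ≺ 0 ⇒ concave.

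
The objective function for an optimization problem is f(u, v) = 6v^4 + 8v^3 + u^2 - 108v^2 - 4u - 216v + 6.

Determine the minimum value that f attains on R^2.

f(u,v) separates as P(u) + Q(v) + 6, so its minimum is min P + min Q + 6.
P'(u) = 2u - 4 vanishes at u ∈ {2}; Q'(v) = 24(v - 3)(v + 1)(v + 3) vanishes at v ∈ {-3, -1, 3}.
Local minima of P (where P''>0): P(2)=-4. Local minima of Q: Q(-3)=-54, Q(3)=-918.
So the global minimum of f is P(2) + Q(3) + 6 = -4 − 918 + 6 = -916, attained at (2, 3).

-916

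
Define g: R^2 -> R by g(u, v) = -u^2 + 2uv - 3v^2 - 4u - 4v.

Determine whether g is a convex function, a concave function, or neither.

concave

g is quadratic, so its Hessian is the constant matrix H = [[-2, 2], [2, -6]].
det(H) = 8, tr(H) = -8.
det(H) > 0 and tr(H) < 0, so H is negative definite everywhere: concave.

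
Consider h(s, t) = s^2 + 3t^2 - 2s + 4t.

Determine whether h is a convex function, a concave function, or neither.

convex

h is quadratic, so its Hessian is the constant matrix H = [[2, 0], [0, 6]].
det(H) = 12, tr(H) = 8.
det(H) > 0 and tr(H) > 0, so H is positive definite everywhere: convex.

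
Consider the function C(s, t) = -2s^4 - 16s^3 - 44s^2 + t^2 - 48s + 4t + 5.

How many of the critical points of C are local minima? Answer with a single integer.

1

C separates as a function of s plus a function of t, so ∇C=0 decouples.
∂C/∂s = -8(s + 1)(s + 2)(s + 3) = 0 at s ∈ {-3, -2, -1}; ∂C/∂t = 2(t + 2) = 0 at t ∈ {-2}.
The Hessian is diagonal: diag(C_ss, C_tt). Second derivatives: C_ss(-3)=-16, C_ss(-2)=8, C_ss(-1)=-16; C_tt(-2)=2.
Local minima occur where both diagonal entries positive: (-2, -2). Count: 1.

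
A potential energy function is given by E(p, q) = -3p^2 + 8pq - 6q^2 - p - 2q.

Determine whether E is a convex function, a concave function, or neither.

concave

E is quadratic, so its Hessian is the constant matrix H = [[-6, 8], [8, -12]].
det(H) = 8, tr(H) = -18.
det(H) > 0 and tr(H) < 0, so H is negative definite everywhere: concave.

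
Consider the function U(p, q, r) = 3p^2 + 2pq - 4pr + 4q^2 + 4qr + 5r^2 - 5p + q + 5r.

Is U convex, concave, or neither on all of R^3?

convex

U is quadratic, so its Hessian is the constant matrix H = [[6, 2, -4], [2, 8, 4], [-4, 4, 10]].
Leading principal minors: 6, 44, 152.
All positive ⇒ H ≻ 0 ⇒ convex.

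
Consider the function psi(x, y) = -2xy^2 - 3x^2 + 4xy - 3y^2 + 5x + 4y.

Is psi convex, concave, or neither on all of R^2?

The term -2xy^2 is cubic, so the Hessian is not constant.
∂²psi/∂y² = -4x - 6, which takes both signs as x varies (negative for sufficiently large x). A diagonal entry of the Hessian changing sign means the Hessian is neither positive- nor negative-semidefinite on all of R^2.

neither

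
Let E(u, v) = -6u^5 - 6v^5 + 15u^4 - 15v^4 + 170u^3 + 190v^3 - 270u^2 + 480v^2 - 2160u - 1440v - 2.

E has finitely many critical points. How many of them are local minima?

E separates as a function of u plus a function of v, so ∇E=0 decouples.
∂E/∂u = -30(u - 4)(u - 3)(u + 2)(u + 3) = 0 at u ∈ {-3, -2, 3, 4}; ∂E/∂v = -30(v - 4)(v - 1)(v + 3)(v + 4) = 0 at v ∈ {-4, -3, 1, 4}.
The Hessian is diagonal: diag(E_uu, E_vv). Second derivatives: E_uu(-3)=1260, E_uu(-2)=-900, E_uu(3)=900, E_uu(4)=-1260; E_vv(-4)=1200, E_vv(-3)=-840, E_vv(1)=1800, E_vv(4)=-5040.
Local minima occur where both diagonal entries positive: (-3, -4), (-3, 1), (3, -4), (3, 1). Count: 4.

4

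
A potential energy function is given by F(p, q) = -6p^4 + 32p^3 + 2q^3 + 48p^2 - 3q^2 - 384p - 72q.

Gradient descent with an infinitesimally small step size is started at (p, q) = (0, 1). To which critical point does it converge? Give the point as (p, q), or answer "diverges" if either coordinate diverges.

F is separable, so gradient descent decouples: p follows -∂F/∂p, q follows -∂F/∂q.
∂F/∂p = -24(p - 4)(p - 2)(p + 2); at p=0 this is -384, so p increases.
∂F/∂q = 6(q - 4)(q + 3); at q=1 this is -72, so q increases.
p converges to its nearest critical value 2 (a local min of the p-part); q converges to 4. The iterate converges to (2, 4).

(2, 4)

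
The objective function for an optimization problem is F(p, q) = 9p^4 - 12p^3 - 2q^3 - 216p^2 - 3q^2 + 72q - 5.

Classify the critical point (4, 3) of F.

The mixed partial ∂²F/∂p∂q is 0, so the Hessian at any point is diag(F_pp, F_qq) = diag(36(3p^2 - 2p - 12), -6(2q + 1)).
At (4, 3): H = diag(1008, -42).
The eigenvalues have opposite signs, so H is indefinite: a saddle point.

saddle point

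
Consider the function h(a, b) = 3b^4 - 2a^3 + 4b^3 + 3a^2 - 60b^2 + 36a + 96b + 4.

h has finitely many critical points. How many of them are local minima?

2

h separates as a function of a plus a function of b, so ∇h=0 decouples.
∂h/∂a = -6(a - 3)(a + 2) = 0 at a ∈ {-2, 3}; ∂h/∂b = 12(b - 2)(b - 1)(b + 4) = 0 at b ∈ {-4, 1, 2}.
The Hessian is diagonal: diag(h_aa, h_bb). Second derivatives: h_aa(-2)=30, h_aa(3)=-30; h_bb(-4)=360, h_bb(1)=-60, h_bb(2)=72.
Local minima occur where both diagonal entries positive: (-2, -4), (-2, 2). Count: 2.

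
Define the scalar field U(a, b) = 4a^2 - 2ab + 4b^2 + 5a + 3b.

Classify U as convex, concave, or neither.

convex

U is quadratic, so its Hessian is the constant matrix H = [[8, -2], [-2, 8]].
det(H) = 60, tr(H) = 16.
det(H) > 0 and tr(H) > 0, so H is positive definite everywhere: convex.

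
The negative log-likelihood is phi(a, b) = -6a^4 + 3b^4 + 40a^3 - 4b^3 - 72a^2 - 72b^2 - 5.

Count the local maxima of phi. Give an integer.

2

phi separates as a function of a plus a function of b, so ∇phi=0 decouples.
∂phi/∂a = -24a(a - 3)(a - 2) = 0 at a ∈ {0, 2, 3}; ∂phi/∂b = 12b(b - 4)(b + 3) = 0 at b ∈ {-3, 0, 4}.
The Hessian is diagonal: diag(phi_aa, phi_bb). Second derivatives: phi_aa(0)=-144, phi_aa(2)=48, phi_aa(3)=-72; phi_bb(-3)=252, phi_bb(0)=-144, phi_bb(4)=336.
Local maxima occur where both diagonal entries negative: (0, 0), (3, 0). Count: 2.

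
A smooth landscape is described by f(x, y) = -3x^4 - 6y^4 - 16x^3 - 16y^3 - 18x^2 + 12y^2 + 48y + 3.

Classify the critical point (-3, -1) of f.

The mixed partial ∂²f/∂x∂y is 0, so the Hessian at any point is diag(f_xx, f_yy) = diag(-12(3x^2 + 8x + 3), 24(-3y^2 - 4y + 1)).
At (-3, -1): H = diag(-72, 48).
The eigenvalues have opposite signs, so H is indefinite: a saddle point.

saddle point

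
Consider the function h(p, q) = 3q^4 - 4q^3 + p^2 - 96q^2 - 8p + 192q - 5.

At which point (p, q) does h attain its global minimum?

h(p,q) separates as A(p) + B(q) − 5, so its minimum is min A + min B − 5.
A'(p) = 2p - 8 vanishes at p ∈ {4}; B'(q) = 12(q - 4)(q - 1)(q + 4) vanishes at q ∈ {-4, 1, 4}.
Local minima of A (where A''>0): A(4)=-16. Local minima of B: B(-4)=-1280, B(4)=-256.
So the global minimum of h is A(4) + B(-4) − 5 = -16 − 1280 − 5 = -1301, attained at (4, -4).

(4, -4)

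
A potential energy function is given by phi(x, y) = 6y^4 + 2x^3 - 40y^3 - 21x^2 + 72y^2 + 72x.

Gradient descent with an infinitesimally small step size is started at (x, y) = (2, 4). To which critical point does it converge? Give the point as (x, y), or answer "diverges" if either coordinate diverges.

phi is separable, so gradient descent decouples: x follows -∂phi/∂x, y follows -∂phi/∂y.
∂phi/∂x = 6(x - 4)(x - 3); at x=2 this is 12, so x decreases.
∂phi/∂y = 24y(y - 3)(y - 2); at y=4 this is 192, so y decreases.
The x-coordinate has no critical point in that direction and runs off to infinity.

diverges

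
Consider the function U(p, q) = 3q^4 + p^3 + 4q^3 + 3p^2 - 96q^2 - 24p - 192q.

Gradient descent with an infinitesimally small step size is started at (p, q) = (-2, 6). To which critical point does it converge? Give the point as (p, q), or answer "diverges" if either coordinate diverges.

(2, 4)

U is separable, so gradient descent decouples: p follows -∂U/∂p, q follows -∂U/∂q.
∂U/∂p = 3(p - 2)(p + 4); at p=-2 this is -24, so p increases.
∂U/∂q = 12(q - 4)(q + 1)(q + 4); at q=6 this is 1680, so q decreases.
p converges to its nearest critical value 2 (a local min of the p-part); q converges to 4. The iterate converges to (2, 4).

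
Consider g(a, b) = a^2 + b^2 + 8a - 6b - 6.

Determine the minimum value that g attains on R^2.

g(a,b) separates as P(a) + Q(b) − 6, so its minimum is min P + min Q − 6.
P'(a) = 2a + 8 vanishes at a ∈ {-4}; Q'(b) = 2b - 6 vanishes at b ∈ {3}.
Local minima of P (where P''>0): P(-4)=-16. Local minima of Q: Q(3)=-9.
So the global minimum of g is P(-4) + Q(3) − 6 = -16 − 9 − 6 = -31, attained at (-4, 3).

-31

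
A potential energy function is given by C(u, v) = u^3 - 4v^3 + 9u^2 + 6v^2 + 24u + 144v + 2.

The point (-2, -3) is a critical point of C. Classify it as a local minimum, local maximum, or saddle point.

local minimum

The mixed partial ∂²C/∂u∂v is 0, so the Hessian at any point is diag(C_uu, C_vv) = diag(6(u + 3), 12(-2v + 1)).
At (-2, -3): H = diag(6, 84).
Both eigenvalues are positive, so H is positive definite: a local minimum.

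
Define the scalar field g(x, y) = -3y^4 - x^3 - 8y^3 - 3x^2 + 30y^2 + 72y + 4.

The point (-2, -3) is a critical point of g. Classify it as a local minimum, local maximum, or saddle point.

The mixed partial ∂²g/∂x∂y is 0, so the Hessian at any point is diag(g_xx, g_yy) = diag(-6(x + 1), 12(-3y^2 - 4y + 5)).
At (-2, -3): H = diag(6, -120).
The eigenvalues have opposite signs, so H is indefinite: a saddle point.

saddle point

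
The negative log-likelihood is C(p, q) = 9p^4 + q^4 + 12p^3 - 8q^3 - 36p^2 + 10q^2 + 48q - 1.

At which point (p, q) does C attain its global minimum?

(-2, -1)

C(p,q) separates as A(p) + B(q) − 1, so its minimum is min A + min B − 1.
A'(p) = 36p(p - 1)(p + 2) vanishes at p ∈ {-2, 0, 1}; B'(q) = 4(q - 4)(q - 3)(q + 1) vanishes at q ∈ {-1, 3, 4}.
Local minima of A (where A''>0): A(-2)=-96, A(1)=-15. Local minima of B: B(-1)=-29, B(4)=96.
So the global minimum of C is A(-2) + B(-1) − 1 = -96 − 29 − 1 = -126, attained at (-2, -1).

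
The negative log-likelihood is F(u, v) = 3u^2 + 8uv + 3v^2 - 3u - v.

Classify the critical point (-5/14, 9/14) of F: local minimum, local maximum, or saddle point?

The Hessian of F is constant: H = [[6, 8], [8, 6]].
det(H) = 6·6 − 8² = -28.
Since det(H) < 0, H is indefinite and the critical point is a saddle point.

saddle point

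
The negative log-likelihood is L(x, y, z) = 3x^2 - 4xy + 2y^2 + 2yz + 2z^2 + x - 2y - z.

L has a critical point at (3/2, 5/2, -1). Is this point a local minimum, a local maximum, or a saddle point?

The Hessian is constant: H = [[6, -4, 0], [-4, 4, 2], [0, 2, 4]].
Leading principal minors: Δ₁ = 6, Δ₂ = 8, Δ₃ = 8.
All leading minors are positive, so H is positive definite: a local minimum.

local minimum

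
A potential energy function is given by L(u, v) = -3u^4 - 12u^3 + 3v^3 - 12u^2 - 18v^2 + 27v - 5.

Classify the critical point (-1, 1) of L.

saddle point

The mixed partial ∂²L/∂u∂v is 0, so the Hessian at any point is diag(L_uu, L_vv) = diag(-12(3u^2 + 6u + 2), 18(v - 2)).
At (-1, 1): H = diag(12, -18).
The eigenvalues have opposite signs, so H is indefinite: a saddle point.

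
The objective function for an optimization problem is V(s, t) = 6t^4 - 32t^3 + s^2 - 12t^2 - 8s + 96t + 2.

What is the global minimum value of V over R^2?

V(s,t) separates as P(s) + Q(t) + 2, so its minimum is min P + min Q + 2.
P'(s) = 2s - 8 vanishes at s ∈ {4}; Q'(t) = 24(t - 4)(t - 1)(t + 1) vanishes at t ∈ {-1, 1, 4}.
Local minima of P (where P''>0): P(4)=-16. Local minima of Q: Q(-1)=-70, Q(4)=-320.
So the global minimum of V is P(4) + Q(4) + 2 = -16 − 320 + 2 = -334, attained at (4, 4).

-334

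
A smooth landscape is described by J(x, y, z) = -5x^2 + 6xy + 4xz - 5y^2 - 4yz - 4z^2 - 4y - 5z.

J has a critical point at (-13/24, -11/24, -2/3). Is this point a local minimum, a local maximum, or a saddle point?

The Hessian is constant: H = [[-10, 6, 4], [6, -10, -4], [4, -4, -8]].
Leading principal minors: Δ₁ = -10, Δ₂ = 64, Δ₃ = -384.
The minors alternate sign starting negative (−, +, −), so H is negative definite: a local maximum.

local maximum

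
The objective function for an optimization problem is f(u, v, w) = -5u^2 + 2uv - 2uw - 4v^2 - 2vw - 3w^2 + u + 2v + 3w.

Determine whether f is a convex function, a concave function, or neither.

f is quadratic, so its Hessian is the constant matrix H = [[-10, 2, -2], [2, -8, -2], [-2, -2, -6]].
Leading principal minors: -10, 76, -368.
Signs alternate −, +, − ⇒ H ≺ 0 ⇒ concave.

concave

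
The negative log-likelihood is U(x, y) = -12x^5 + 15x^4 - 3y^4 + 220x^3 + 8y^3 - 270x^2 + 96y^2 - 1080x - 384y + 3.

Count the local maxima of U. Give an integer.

U separates as a function of x plus a function of y, so ∇U=0 decouples.
∂U/∂x = -60(x - 3)(x - 2)(x + 1)(x + 3) = 0 at x ∈ {-3, -1, 2, 3}; ∂U/∂y = -12(y - 4)(y - 2)(y + 4) = 0 at y ∈ {-4, 2, 4}.
The Hessian is diagonal: diag(U_xx, U_yy). Second derivatives: U_xx(-3)=3600, U_xx(-1)=-1440, U_xx(2)=900, U_xx(3)=-1440; U_yy(-4)=-576, U_yy(2)=144, U_yy(4)=-192.
Local maxima occur where both diagonal entries negative: (-1, -4), (-1, 4), (3, -4), (3, 4). Count: 4.

4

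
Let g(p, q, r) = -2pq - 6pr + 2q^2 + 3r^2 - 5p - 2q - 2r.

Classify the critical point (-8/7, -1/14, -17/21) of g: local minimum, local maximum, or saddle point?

saddle point

The Hessian is constant: H = [[0, -2, -6], [-2, 4, 0], [-6, 0, 6]].
Leading principal minors: Δ₁ = 0, Δ₂ = -4, Δ₃ = -168.
The minors fit neither the all-positive nor the alternating-sign pattern, so H is indefinite: a saddle point.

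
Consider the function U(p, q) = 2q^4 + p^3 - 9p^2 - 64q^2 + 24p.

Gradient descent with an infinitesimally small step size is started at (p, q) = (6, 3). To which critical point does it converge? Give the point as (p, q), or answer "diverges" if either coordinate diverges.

(4, 4)

U is separable, so gradient descent decouples: p follows -∂U/∂p, q follows -∂U/∂q.
∂U/∂p = 3(p - 4)(p - 2); at p=6 this is 24, so p decreases.
∂U/∂q = 8q(q - 4)(q + 4); at q=3 this is -168, so q increases.
p converges to its nearest critical value 4 (a local min of the p-part); q converges to 4. The iterate converges to (4, 4).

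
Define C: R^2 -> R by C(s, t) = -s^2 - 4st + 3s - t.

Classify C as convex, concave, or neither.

C is quadratic, so its Hessian is the constant matrix H = [[-2, -4], [-4, 0]].
det(H) = -16, tr(H) = -2.
det(H) < 0, so H is indefinite: neither convex nor concave.

neither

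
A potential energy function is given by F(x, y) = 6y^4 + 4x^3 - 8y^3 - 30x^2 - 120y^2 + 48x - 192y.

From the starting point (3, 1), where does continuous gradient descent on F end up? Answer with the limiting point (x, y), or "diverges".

F is separable, so gradient descent decouples: x follows -∂F/∂x, y follows -∂F/∂y.
∂F/∂x = 12(x - 4)(x - 1); at x=3 this is -24, so x increases.
∂F/∂y = 24(y - 4)(y + 1)(y + 2); at y=1 this is -432, so y increases.
x converges to its nearest critical value 4 (a local min of the x-part); y converges to 4. The iterate converges to (4, 4).

(4, 4)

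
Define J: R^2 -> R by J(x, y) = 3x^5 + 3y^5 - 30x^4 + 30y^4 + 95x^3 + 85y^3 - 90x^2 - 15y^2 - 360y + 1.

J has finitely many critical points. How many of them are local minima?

J separates as a function of x plus a function of y, so ∇J=0 decouples.
∂J/∂x = 15x(x - 4)(x - 3)(x - 1) = 0 at x ∈ {0, 1, 3, 4}; ∂J/∂y = 15(y - 1)(y + 2)(y + 3)(y + 4) = 0 at y ∈ {-4, -3, -2, 1}.
The Hessian is diagonal: diag(J_xx, J_yy). Second derivatives: J_xx(0)=-180, J_xx(1)=90, J_xx(3)=-90, J_xx(4)=180; J_yy(-4)=-150, J_yy(-3)=60, J_yy(-2)=-90, J_yy(1)=900.
Local minima occur where both diagonal entries positive: (1, -3), (1, 1), (4, -3), (4, 1). Count: 4.

4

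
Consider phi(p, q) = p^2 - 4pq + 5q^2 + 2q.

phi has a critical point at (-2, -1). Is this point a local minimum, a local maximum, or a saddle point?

local minimum

The Hessian of phi is constant: H = [[2, -4], [-4, 10]].
det(H) = 2·10 − (-4)² = 4.
det(H) > 0 and tr(H) = 12 > 0, so H is positive definite and the point is a local minimum.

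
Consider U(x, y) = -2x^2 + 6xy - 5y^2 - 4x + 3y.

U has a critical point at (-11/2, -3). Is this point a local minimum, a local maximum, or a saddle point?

The Hessian of U is constant: H = [[-4, 6], [6, -10]].
det(H) = (-4)·(-10) − 6² = 4.
det(H) > 0 and tr(H) = -14 < 0, so H is negative definite and the point is a local maximum.

local maximum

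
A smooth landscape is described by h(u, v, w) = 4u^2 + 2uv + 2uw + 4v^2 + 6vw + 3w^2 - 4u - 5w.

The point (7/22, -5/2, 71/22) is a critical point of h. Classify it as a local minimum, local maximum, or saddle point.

The Hessian is constant: H = [[8, 2, 2], [2, 8, 6], [2, 6, 6]].
Leading principal minors: Δ₁ = 8, Δ₂ = 60, Δ₃ = 88.
All leading minors are positive, so H is positive definite: a local minimum.

local minimum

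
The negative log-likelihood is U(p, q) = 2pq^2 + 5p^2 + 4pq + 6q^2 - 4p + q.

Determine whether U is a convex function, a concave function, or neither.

neither

The term 2pq^2 is cubic, so the Hessian is not constant.
∂²U/∂q² = 4p + 12, which takes both signs as p varies (negative for sufficiently negative p). A diagonal entry of the Hessian changing sign means the Hessian is neither positive- nor negative-semidefinite on all of R^2.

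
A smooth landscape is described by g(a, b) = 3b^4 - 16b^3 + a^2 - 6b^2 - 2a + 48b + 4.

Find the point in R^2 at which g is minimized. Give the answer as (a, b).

(1, 4)

g(a,b) separates as P(a) + Q(b) + 4, so its minimum is min P + min Q + 4.
P'(a) = 2a - 2 vanishes at a ∈ {1}; Q'(b) = 12(b - 4)(b - 1)(b + 1) vanishes at b ∈ {-1, 1, 4}.
Local minima of P (where P''>0): P(1)=-1. Local minima of Q: Q(-1)=-35, Q(4)=-160.
So the global minimum of g is P(1) + Q(4) + 4 = -1 − 160 + 4 = -157, attained at (1, 4).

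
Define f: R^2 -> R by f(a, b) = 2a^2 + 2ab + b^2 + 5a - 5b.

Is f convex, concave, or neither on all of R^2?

f is quadratic, so its Hessian is the constant matrix H = [[4, 2], [2, 2]].
det(H) = 4, tr(H) = 6.
det(H) > 0 and tr(H) > 0, so H is positive definite everywhere: convex.

convex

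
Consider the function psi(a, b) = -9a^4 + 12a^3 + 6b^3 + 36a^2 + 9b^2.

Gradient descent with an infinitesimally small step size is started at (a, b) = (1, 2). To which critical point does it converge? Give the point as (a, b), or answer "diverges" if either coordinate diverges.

psi is separable, so gradient descent decouples: a follows -∂psi/∂a, b follows -∂psi/∂b.
∂psi/∂a = -36a(a - 2)(a + 1); at a=1 this is 72, so a decreases.
∂psi/∂b = 18b(b + 1); at b=2 this is 108, so b decreases.
a converges to its nearest critical value 0 (a local min of the a-part); b converges to 0. The iterate converges to (0, 0).

(0, 0)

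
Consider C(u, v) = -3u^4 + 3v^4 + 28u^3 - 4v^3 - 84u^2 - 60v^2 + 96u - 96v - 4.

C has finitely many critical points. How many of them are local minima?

2

C separates as a function of u plus a function of v, so ∇C=0 decouples.
∂C/∂u = -12(u - 4)(u - 2)(u - 1) = 0 at u ∈ {1, 2, 4}; ∂C/∂v = 12(v - 4)(v + 1)(v + 2) = 0 at v ∈ {-2, -1, 4}.
The Hessian is diagonal: diag(C_uu, C_vv). Second derivatives: C_uu(1)=-36, C_uu(2)=24, C_uu(4)=-72; C_vv(-2)=72, C_vv(-1)=-60, C_vv(4)=360.
Local minima occur where both diagonal entries positive: (2, -2), (2, 4). Count: 2.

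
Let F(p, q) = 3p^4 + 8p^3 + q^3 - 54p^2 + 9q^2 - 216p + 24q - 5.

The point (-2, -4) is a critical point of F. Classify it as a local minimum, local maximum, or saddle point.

local maximum

The mixed partial ∂²F/∂p∂q is 0, so the Hessian at any point is diag(F_pp, F_qq) = diag(12(3p^2 + 4p - 9), 6(q + 3)).
At (-2, -4): H = diag(-60, -6).
Both eigenvalues are negative, so H is negative definite: a local maximum.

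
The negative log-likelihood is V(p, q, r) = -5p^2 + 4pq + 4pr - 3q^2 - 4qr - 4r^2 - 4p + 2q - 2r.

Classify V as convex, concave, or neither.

concave

V is quadratic, so its Hessian is the constant matrix H = [[-10, 4, 4], [4, -6, -4], [4, -4, -8]].
Leading principal minors: -10, 44, -224.
Signs alternate −, +, − ⇒ H ≺ 0 ⇒ concave.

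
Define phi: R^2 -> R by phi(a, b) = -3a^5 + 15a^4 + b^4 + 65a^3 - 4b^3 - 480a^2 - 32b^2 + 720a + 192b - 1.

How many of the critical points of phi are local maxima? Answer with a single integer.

2

phi separates as a function of a plus a function of b, so ∇phi=0 decouples.
∂phi/∂a = -15(a - 4)(a - 3)(a - 1)(a + 4) = 0 at a ∈ {-4, 1, 3, 4}; ∂phi/∂b = 4(b - 4)(b - 3)(b + 4) = 0 at b ∈ {-4, 3, 4}.
The Hessian is diagonal: diag(phi_aa, phi_bb). Second derivatives: phi_aa(-4)=4200, phi_aa(1)=-450, phi_aa(3)=210, phi_aa(4)=-360; phi_bb(-4)=224, phi_bb(3)=-28, phi_bb(4)=32.
Local maxima occur where both diagonal entries negative: (1, 3), (4, 3). Count: 2.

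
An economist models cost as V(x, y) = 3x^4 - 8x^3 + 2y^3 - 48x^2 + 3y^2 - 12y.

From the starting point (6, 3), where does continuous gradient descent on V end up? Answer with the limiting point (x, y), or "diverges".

V is separable, so gradient descent decouples: x follows -∂V/∂x, y follows -∂V/∂y.
∂V/∂x = 12x(x - 4)(x + 2); at x=6 this is 1152, so x decreases.
∂V/∂y = 6(y - 1)(y + 2); at y=3 this is 60, so y decreases.
x converges to its nearest critical value 4 (a local min of the x-part); y converges to 1. The iterate converges to (4, 1).

(4, 1)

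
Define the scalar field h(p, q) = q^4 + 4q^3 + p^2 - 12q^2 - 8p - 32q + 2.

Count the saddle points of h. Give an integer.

h separates as a function of p plus a function of q, so ∇h=0 decouples.
∂h/∂p = 2(p - 4) = 0 at p ∈ {4}; ∂h/∂q = 4(q - 2)(q + 1)(q + 4) = 0 at q ∈ {-4, -1, 2}.
The Hessian is diagonal: diag(h_pp, h_qq). Second derivatives: h_pp(4)=2; h_qq(-4)=72, h_qq(-1)=-36, h_qq(2)=72.
Saddle points occur where the two diagonal entries have opposite signs: (4, -1). Count: 1.

1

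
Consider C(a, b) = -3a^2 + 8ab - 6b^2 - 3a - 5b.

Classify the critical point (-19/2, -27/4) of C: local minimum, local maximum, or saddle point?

local maximum

The Hessian of C is constant: H = [[-6, 8], [8, -12]].
det(H) = (-6)·(-12) − 8² = 8.
det(H) > 0 and tr(H) = -18 < 0, so H is negative definite and the point is a local maximum.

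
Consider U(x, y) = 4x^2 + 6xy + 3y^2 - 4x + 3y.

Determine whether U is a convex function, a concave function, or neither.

convex

U is quadratic, so its Hessian is the constant matrix H = [[8, 6], [6, 6]].
det(H) = 12, tr(H) = 14.
det(H) > 0 and tr(H) > 0, so H is positive definite everywhere: convex.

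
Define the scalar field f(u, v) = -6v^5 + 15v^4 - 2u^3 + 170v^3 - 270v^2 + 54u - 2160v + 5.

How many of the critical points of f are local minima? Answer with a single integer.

f separates as a function of u plus a function of v, so ∇f=0 decouples.
∂f/∂u = -6(u - 3)(u + 3) = 0 at u ∈ {-3, 3}; ∂f/∂v = -30(v - 4)(v - 3)(v + 2)(v + 3) = 0 at v ∈ {-3, -2, 3, 4}.
The Hessian is diagonal: diag(f_uu, f_vv). Second derivatives: f_uu(-3)=36, f_uu(3)=-36; f_vv(-3)=1260, f_vv(-2)=-900, f_vv(3)=900, f_vv(4)=-1260.
Local minima occur where both diagonal entries positive: (-3, -3), (-3, 3). Count: 2.

2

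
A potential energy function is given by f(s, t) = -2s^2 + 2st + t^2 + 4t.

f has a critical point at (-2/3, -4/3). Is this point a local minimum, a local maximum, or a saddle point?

The Hessian of f is constant: H = [[-4, 2], [2, 2]].
det(H) = (-4)·2 − 2² = -12.
Since det(H) < 0, H is indefinite and the critical point is a saddle point.

saddle point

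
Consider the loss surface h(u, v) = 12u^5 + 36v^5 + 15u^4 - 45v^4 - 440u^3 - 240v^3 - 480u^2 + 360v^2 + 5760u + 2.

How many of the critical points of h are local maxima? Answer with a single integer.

4

h separates as a function of u plus a function of v, so ∇h=0 decouples.
∂h/∂u = 60(u - 4)(u - 2)(u + 3)(u + 4) = 0 at u ∈ {-4, -3, 2, 4}; ∂h/∂v = 180v(v - 2)(v - 1)(v + 2) = 0 at v ∈ {-2, 0, 1, 2}.
The Hessian is diagonal: diag(h_uu, h_vv). Second derivatives: h_uu(-4)=-2880, h_uu(-3)=2100, h_uu(2)=-3600, h_uu(4)=6720; h_vv(-2)=-4320, h_vv(0)=720, h_vv(1)=-540, h_vv(2)=1440.
Local maxima occur where both diagonal entries negative: (-4, -2), (-4, 1), (2, -2), (2, 1). Count: 4.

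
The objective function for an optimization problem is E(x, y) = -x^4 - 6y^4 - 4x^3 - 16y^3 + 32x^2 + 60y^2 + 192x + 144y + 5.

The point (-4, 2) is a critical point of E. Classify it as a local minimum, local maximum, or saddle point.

The mixed partial ∂²E/∂x∂y is 0, so the Hessian at any point is diag(E_xx, E_yy) = diag(4(-3x^2 - 6x + 16), 24(-3y^2 - 4y + 5)).
At (-4, 2): H = diag(-32, -360).
Both eigenvalues are negative, so H is negative definite: a local maximum.

local maximum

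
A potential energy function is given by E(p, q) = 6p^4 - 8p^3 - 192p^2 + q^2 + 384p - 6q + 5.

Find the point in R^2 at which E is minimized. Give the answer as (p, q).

E(p,q) separates as A(p) + B(q) + 5, so its minimum is min A + min B + 5.
A'(p) = 24(p - 4)(p - 1)(p + 4) vanishes at p ∈ {-4, 1, 4}; B'(q) = 2q - 6 vanishes at q ∈ {3}.
Local minima of A (where A''>0): A(-4)=-2560, A(4)=-512. Local minima of B: B(3)=-9.
So the global minimum of E is A(-4) + B(3) + 5 = -2560 − 9 + 5 = -2564, attained at (-4, 3).

(-4, 3)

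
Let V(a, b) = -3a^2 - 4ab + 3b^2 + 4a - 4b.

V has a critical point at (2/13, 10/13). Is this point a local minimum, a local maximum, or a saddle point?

The Hessian of V is constant: H = [[-6, -4], [-4, 6]].
det(H) = (-6)·6 − (-4)² = -52.
Since det(H) < 0, H is indefinite and the critical point is a saddle point.

saddle point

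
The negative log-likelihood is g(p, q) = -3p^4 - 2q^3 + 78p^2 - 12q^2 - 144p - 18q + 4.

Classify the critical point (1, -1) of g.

The mixed partial ∂²g/∂p∂q is 0, so the Hessian at any point is diag(g_pp, g_qq) = diag(12(-3p^2 + 13), -12(q + 2)).
At (1, -1): H = diag(120, -12).
The eigenvalues have opposite signs, so H is indefinite: a saddle point.

saddle point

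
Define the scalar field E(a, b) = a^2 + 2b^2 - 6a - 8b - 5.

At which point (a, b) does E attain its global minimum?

E(a,b) separates as P(a) + Q(b) − 5, so its minimum is min P + min Q − 5.
P'(a) = 2a - 6 vanishes at a ∈ {3}; Q'(b) = 4b - 8 vanishes at b ∈ {2}.
Local minima of P (where P''>0): P(3)=-9. Local minima of Q: Q(2)=-8.
So the global minimum of E is P(3) + Q(2) − 5 = -9 − 8 − 5 = -22, attained at (3, 2).

(3, 2)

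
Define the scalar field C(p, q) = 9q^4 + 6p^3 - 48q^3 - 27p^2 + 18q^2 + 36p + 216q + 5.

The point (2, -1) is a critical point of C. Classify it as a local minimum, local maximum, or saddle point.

The mixed partial ∂²C/∂p∂q is 0, so the Hessian at any point is diag(C_pp, C_qq) = diag(18(2p - 3), 36(3q^2 - 8q + 1)).
At (2, -1): H = diag(18, 432).
Both eigenvalues are positive, so H is positive definite: a local minimum.

local minimum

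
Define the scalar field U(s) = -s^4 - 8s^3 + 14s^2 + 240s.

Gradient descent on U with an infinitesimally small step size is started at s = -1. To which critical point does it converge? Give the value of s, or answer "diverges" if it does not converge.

-4

U'(s) = -4(s - 3)(s + 4)(s + 5), so U'(-1) = 192.
Gradient descent moves in the -U' direction, i.e. s is decreasing.
The nearest critical point in that direction is s = -4, where U'' = 28 > 0 (a local minimum). The iterate converges there.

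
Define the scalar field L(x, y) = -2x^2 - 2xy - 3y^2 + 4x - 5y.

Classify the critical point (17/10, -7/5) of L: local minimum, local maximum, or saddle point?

The Hessian of L is constant: H = [[-4, -2], [-2, -6]].
det(H) = (-4)·(-6) − (-2)² = 20.
det(H) > 0 and tr(H) = -10 < 0, so H is negative definite and the point is a local maximum.

local maximum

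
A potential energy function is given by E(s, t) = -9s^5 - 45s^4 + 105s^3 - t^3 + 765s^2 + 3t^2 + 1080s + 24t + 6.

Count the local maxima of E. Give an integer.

E separates as a function of s plus a function of t, so ∇E=0 decouples.
∂E/∂s = -45(s - 3)(s + 1)(s + 2)(s + 4) = 0 at s ∈ {-4, -2, -1, 3}; ∂E/∂t = -3(t - 4)(t + 2) = 0 at t ∈ {-2, 4}.
The Hessian is diagonal: diag(E_ss, E_tt). Second derivatives: E_ss(-4)=1890, E_ss(-2)=-450, E_ss(-1)=540, E_ss(3)=-6300; E_tt(-2)=18, E_tt(4)=-18.
Local maxima occur where both diagonal entries negative: (-2, 4), (3, 4). Count: 2.

2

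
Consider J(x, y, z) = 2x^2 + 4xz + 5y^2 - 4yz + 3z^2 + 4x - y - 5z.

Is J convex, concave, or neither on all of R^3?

convex

J is quadratic, so its Hessian is the constant matrix H = [[4, 0, 4], [0, 10, -4], [4, -4, 6]].
Leading principal minors: 4, 40, 16.
All positive ⇒ H ≻ 0 ⇒ convex.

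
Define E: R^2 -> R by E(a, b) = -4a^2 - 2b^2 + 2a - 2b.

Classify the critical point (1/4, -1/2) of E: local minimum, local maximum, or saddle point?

local maximum

The Hessian of E is constant: H = [[-8, 0], [0, -4]].
det(H) = (-8)·(-4) − 0² = 32.
det(H) > 0 and tr(H) = -12 < 0, so H is negative definite and the point is a local maximum.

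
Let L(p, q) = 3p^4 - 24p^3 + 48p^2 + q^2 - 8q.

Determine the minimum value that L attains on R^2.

L(p,q) separates as A(p) + B(q), so its minimum is min A + min B.
A'(p) = 12p(p - 4)(p - 2) vanishes at p ∈ {0, 2, 4}; B'(q) = 2q - 8 vanishes at q ∈ {4}.
Local minima of A (where A''>0): A(0)=0, A(4)=0. Local minima of B: B(4)=-16.
So the global minimum of L is A(0) + B(4) = 0 − 16 = -16, attained at (0, 4).

-16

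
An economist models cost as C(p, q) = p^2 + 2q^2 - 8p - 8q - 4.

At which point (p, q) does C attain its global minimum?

(4, 2)

C(p,q) separates as A(p) + B(q) − 4, so its minimum is min A + min B − 4.
A'(p) = 2p - 8 vanishes at p ∈ {4}; B'(q) = 4q - 8 vanishes at q ∈ {2}.
Local minima of A (where A''>0): A(4)=-16. Local minima of B: B(2)=-8.
So the global minimum of C is A(4) + B(2) − 4 = -16 − 8 − 4 = -28, attained at (4, 2).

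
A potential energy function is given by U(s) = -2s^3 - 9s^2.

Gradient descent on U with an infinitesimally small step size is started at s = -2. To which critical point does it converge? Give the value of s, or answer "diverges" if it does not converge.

-3

U'(s) = -6s(s + 3), so U'(-2) = 12.
Gradient descent moves in the -U' direction, i.e. s is decreasing.
The nearest critical point in that direction is s = -3, where U'' = 18 > 0 (a local minimum). The iterate converges there.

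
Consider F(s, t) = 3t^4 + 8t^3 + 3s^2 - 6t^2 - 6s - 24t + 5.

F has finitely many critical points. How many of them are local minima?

F separates as a function of s plus a function of t, so ∇F=0 decouples.
∂F/∂s = 6(s - 1) = 0 at s ∈ {1}; ∂F/∂t = 12(t - 1)(t + 1)(t + 2) = 0 at t ∈ {-2, -1, 1}.
The Hessian is diagonal: diag(F_ss, F_tt). Second derivatives: F_ss(1)=6; F_tt(-2)=36, F_tt(-1)=-24, F_tt(1)=72.
Local minima occur where both diagonal entries positive: (1, -2), (1, 1). Count: 2.

2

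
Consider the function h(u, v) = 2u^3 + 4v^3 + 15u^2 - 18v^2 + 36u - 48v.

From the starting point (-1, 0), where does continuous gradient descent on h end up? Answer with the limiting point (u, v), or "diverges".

(-2, 4)

h is separable, so gradient descent decouples: u follows -∂h/∂u, v follows -∂h/∂v.
∂h/∂u = 6(u + 2)(u + 3); at u=-1 this is 12, so u decreases.
∂h/∂v = 12(v - 4)(v + 1); at v=0 this is -48, so v increases.
u converges to its nearest critical value -2 (a local min of the u-part); v converges to 4. The iterate converges to (-2, 4).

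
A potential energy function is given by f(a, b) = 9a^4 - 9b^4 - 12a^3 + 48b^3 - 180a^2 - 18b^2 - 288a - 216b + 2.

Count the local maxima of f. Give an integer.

2

f separates as a function of a plus a function of b, so ∇f=0 decouples.
∂f/∂a = 36(a - 4)(a + 1)(a + 2) = 0 at a ∈ {-2, -1, 4}; ∂f/∂b = -36(b - 3)(b - 2)(b + 1) = 0 at b ∈ {-1, 2, 3}.
The Hessian is diagonal: diag(f_aa, f_bb). Second derivatives: f_aa(-2)=216, f_aa(-1)=-180, f_aa(4)=1080; f_bb(-1)=-432, f_bb(2)=108, f_bb(3)=-144.
Local maxima occur where both diagonal entries negative: (-1, -1), (-1, 3). Count: 2.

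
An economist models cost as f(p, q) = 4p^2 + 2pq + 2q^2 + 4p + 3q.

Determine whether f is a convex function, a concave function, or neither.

convex

f is quadratic, so its Hessian is the constant matrix H = [[8, 2], [2, 4]].
det(H) = 28, tr(H) = 12.
det(H) > 0 and tr(H) > 0, so H is positive definite everywhere: convex.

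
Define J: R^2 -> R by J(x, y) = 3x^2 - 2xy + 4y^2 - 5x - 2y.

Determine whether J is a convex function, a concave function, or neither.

J is quadratic, so its Hessian is the constant matrix H = [[6, -2], [-2, 8]].
det(H) = 44, tr(H) = 14.
det(H) > 0 and tr(H) > 0, so H is positive definite everywhere: convex.

convex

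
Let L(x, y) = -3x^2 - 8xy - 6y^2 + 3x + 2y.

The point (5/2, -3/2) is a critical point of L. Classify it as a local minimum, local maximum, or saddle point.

The Hessian of L is constant: H = [[-6, -8], [-8, -12]].
det(H) = (-6)·(-12) − (-8)² = 8.
det(H) > 0 and tr(H) = -18 < 0, so H is negative definite and the point is a local maximum.

local maximum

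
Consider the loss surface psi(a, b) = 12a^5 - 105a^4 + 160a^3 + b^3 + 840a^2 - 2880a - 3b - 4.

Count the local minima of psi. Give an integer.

psi separates as a function of a plus a function of b, so ∇psi=0 decouples.
∂psi/∂a = 60(a - 4)(a - 3)(a - 2)(a + 2) = 0 at a ∈ {-2, 2, 3, 4}; ∂psi/∂b = 3(b - 1)(b + 1) = 0 at b ∈ {-1, 1}.
The Hessian is diagonal: diag(psi_aa, psi_bb). Second derivatives: psi_aa(-2)=-7200, psi_aa(2)=480, psi_aa(3)=-300, psi_aa(4)=720; psi_bb(-1)=-6, psi_bb(1)=6.
Local minima occur where both diagonal entries positive: (2, 1), (4, 1). Count: 2.

2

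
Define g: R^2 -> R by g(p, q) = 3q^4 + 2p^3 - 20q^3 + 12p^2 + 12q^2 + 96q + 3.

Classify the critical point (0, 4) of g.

The mixed partial ∂²g/∂p∂q is 0, so the Hessian at any point is diag(g_pp, g_qq) = diag(12(p + 2), 12(3q^2 - 10q + 2)).
At (0, 4): H = diag(24, 120).
Both eigenvalues are positive, so H is positive definite: a local minimum.

local minimum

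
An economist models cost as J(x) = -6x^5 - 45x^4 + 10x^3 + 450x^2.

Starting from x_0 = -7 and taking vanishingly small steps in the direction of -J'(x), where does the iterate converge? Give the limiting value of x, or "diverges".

-5

J'(x) = -30x(x - 2)(x + 3)(x + 5), so J'(-7) = -15120.
Gradient descent moves in the -J' direction, i.e. x is increasing.
The nearest critical point in that direction is x = -5, where J'' = 2100 > 0 (a local minimum). The iterate converges there.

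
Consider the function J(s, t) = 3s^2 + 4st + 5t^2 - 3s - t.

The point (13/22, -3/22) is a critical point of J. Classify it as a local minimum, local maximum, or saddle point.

The Hessian of J is constant: H = [[6, 4], [4, 10]].
det(H) = 6·10 − 4² = 44.
det(H) > 0 and tr(H) = 16 > 0, so H is positive definite and the point is a local minimum.

local minimum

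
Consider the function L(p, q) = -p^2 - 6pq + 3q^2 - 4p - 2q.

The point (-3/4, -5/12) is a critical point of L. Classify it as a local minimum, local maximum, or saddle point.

saddle point

The Hessian of L is constant: H = [[-2, -6], [-6, 6]].
det(H) = (-2)·6 − (-6)² = -48.
Since det(H) < 0, H is indefinite and the critical point is a saddle point.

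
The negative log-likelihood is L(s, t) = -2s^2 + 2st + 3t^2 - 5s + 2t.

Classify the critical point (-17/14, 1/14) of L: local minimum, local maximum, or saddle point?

The Hessian of L is constant: H = [[-4, 2], [2, 6]].
det(H) = (-4)·6 − 2² = -28.
Since det(H) < 0, H is indefinite and the critical point is a saddle point.

saddle point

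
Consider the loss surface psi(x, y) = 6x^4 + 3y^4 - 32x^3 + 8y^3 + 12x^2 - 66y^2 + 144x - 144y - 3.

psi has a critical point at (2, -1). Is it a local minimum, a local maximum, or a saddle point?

The mixed partial ∂²psi/∂x∂y is 0, so the Hessian at any point is diag(psi_xx, psi_yy) = diag(24(3x^2 - 8x + 1), 12(3y^2 + 4y - 11)).
At (2, -1): H = diag(-72, -144).
Both eigenvalues are negative, so H is negative definite: a local maximum.

local maximum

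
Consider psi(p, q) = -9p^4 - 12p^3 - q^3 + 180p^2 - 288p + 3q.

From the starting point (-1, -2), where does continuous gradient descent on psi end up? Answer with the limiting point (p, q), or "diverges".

psi is separable, so gradient descent decouples: p follows -∂psi/∂p, q follows -∂psi/∂q.
∂psi/∂p = -36(p - 2)(p - 1)(p + 4); at p=-1 this is -648, so p increases.
∂psi/∂q = -3(q - 1)(q + 1); at q=-2 this is -9, so q increases.
p converges to its nearest critical value 1 (a local min of the p-part); q converges to -1. The iterate converges to (1, -1).

(1, -1)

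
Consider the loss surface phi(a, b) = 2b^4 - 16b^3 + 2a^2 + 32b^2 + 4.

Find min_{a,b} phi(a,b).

4

phi(a,b) separates as P(a) + Q(b) + 4, so its minimum is min P + min Q + 4.
P'(a) = 4a vanishes at a ∈ {0}; Q'(b) = 8b(b - 4)(b - 2) vanishes at b ∈ {0, 2, 4}.
Local minima of P (where P''>0): P(0)=0. Local minima of Q: Q(0)=0, Q(4)=0.
So the global minimum of phi is P(0) + Q(0) + 4 = 0 + 0 + 4 = 4, attained at (0, 0).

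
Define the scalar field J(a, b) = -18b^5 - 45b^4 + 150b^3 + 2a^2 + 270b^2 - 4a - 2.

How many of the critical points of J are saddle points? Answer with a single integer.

J separates as a function of a plus a function of b, so ∇J=0 decouples.
∂J/∂a = 4(a - 1) = 0 at a ∈ {1}; ∂J/∂b = -90b(b - 2)(b + 1)(b + 3) = 0 at b ∈ {-3, -1, 0, 2}.
The Hessian is diagonal: diag(J_aa, J_bb). Second derivatives: J_aa(1)=4; J_bb(-3)=2700, J_bb(-1)=-540, J_bb(0)=540, J_bb(2)=-2700.
Saddle points occur where the two diagonal entries have opposite signs: (1, -1), (1, 2). Count: 2.

2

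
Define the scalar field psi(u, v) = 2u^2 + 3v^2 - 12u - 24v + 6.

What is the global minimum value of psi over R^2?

-60

psi(u,v) separates as P(u) + Q(v) + 6, so its minimum is min P + min Q + 6.
P'(u) = 4u - 12 vanishes at u ∈ {3}; Q'(v) = 6v - 24 vanishes at v ∈ {4}.
Local minima of P (where P''>0): P(3)=-18. Local minima of Q: Q(4)=-48.
So the global minimum of psi is P(3) + Q(4) + 6 = -18 − 48 + 6 = -60, attained at (3, 4).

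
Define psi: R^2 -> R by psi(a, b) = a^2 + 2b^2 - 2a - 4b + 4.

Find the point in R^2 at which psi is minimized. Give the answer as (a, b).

psi(a,b) separates as P(a) + Q(b) + 4, so its minimum is min P + min Q + 4.
P'(a) = 2a - 2 vanishes at a ∈ {1}; Q'(b) = 4b - 4 vanishes at b ∈ {1}.
Local minima of P (where P''>0): P(1)=-1. Local minima of Q: Q(1)=-2.
So the global minimum of psi is P(1) + Q(1) + 4 = -1 − 2 + 4 = 1, attained at (1, 1).

(1, 1)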